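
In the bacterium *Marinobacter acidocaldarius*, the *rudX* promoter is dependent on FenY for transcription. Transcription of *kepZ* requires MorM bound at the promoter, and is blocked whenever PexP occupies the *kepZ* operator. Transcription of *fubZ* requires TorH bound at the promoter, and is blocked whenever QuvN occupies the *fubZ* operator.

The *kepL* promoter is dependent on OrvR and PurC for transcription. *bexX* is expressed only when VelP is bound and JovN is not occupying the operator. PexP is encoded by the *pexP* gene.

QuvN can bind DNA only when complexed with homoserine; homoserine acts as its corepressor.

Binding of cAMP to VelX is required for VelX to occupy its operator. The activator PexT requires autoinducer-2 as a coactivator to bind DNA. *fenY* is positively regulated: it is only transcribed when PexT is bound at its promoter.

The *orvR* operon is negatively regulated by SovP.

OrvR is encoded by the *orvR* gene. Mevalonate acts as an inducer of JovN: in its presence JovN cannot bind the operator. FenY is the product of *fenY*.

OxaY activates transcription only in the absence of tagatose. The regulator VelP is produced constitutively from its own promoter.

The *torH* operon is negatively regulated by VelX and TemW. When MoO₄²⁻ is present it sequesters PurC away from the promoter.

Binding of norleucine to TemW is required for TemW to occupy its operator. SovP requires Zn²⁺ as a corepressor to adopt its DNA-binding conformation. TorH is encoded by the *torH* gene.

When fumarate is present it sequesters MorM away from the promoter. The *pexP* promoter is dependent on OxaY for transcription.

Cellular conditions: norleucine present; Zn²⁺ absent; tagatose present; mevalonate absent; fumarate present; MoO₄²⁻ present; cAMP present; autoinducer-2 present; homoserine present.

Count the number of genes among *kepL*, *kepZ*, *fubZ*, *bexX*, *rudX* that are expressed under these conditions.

1

Zn²⁺ is absent, so SovP is inactive.
With no repressor bound, *orvR* is transcribed.
So OrvR is produced and active.
MoO₄²⁻ is present, so PurC is inactive.
Required activator PurC is absent, so *kepL* is not transcribed.
→ *kepL* is OFF.
Tagatose is present, so OxaY is inactive.
Required activator OxaY is absent, so *pexP* is not transcribed.
So PexP is not produced.
Fumarate is present, so MorM is inactive.
Required activator MorM is absent, so *kepZ* is not transcribed.
→ *kepZ* is OFF.
Homoserine is present, so QuvN is active.
cAMP is present, so VelX is active.
Norleucine is present, so TemW is active.
With repressor VelX bound, *torH* is not transcribed.
So TorH is not produced.
With repressor QuvN bound, *fubZ* is not transcribed.
→ *fubZ* is OFF.
VelP is produced constitutively and is active.
Mevalonate is absent, so JovN is active.
With repressor JovN bound, *bexX* is not transcribed.
→ *bexX* is OFF.
Autoinducer-2 is present, so PexT is active.
No repressor is bound and PexT is active, so *fenY* is transcribed.
So FenY is produced and active.
No repressor is bound and FenY is active, so *rudX* is transcribed.
→ *rudX* is ON.
1 of the 5 genes is transcribed.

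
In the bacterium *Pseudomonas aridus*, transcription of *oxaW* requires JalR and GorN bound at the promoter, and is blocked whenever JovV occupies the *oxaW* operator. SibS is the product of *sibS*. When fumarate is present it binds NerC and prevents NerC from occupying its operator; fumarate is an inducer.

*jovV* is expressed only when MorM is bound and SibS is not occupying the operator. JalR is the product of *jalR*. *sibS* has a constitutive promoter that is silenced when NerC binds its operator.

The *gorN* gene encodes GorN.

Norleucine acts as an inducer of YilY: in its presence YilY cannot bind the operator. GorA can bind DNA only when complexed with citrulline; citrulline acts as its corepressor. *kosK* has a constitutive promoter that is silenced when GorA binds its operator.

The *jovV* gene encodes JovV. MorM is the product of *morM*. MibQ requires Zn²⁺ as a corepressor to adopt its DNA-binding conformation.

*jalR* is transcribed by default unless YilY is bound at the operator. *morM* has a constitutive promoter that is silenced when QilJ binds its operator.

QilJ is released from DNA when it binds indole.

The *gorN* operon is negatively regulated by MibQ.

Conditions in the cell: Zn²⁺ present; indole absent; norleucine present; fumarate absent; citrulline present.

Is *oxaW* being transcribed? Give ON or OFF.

OFF

Indole is absent, so QilJ is active.
With repressor QilJ bound, *morM* is not transcribed.
So MorM is not produced.
Fumarate is absent, so NerC is active.
With repressor NerC bound, *sibS* is not transcribed.
So SibS is not produced.
Required activator MorM is absent, so *jovV* is not transcribed.
So JovV is not produced.
Norleucine is present, so YilY is inactive.
With no repressor bound, *jalR* is transcribed.
So JalR is produced and active.
Zn²⁺ is present, so MibQ is active.
With repressor MibQ bound, *gorN* is not transcribed.
So GorN is not produced.
Required activator GorN is absent, so *oxaW* is not transcribed.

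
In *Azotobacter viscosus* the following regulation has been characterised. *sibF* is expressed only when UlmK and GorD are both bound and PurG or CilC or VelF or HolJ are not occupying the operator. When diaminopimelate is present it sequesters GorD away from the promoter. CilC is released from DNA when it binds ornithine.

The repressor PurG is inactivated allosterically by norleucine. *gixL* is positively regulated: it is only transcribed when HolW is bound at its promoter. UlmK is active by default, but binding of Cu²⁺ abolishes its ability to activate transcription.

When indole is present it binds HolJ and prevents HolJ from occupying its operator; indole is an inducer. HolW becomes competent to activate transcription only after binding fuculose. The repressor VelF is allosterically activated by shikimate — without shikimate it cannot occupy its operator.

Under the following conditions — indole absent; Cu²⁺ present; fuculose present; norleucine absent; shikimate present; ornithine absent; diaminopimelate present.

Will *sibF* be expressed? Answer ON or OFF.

Norleucine is absent, so PurG is active.
Cu²⁺ is present, so UlmK is inactive.
Ornithine is absent, so CilC is active.
Shikimate is present, so VelF is active.
Indole is absent, so HolJ is active.
Diaminopimelate is present, so GorD is inactive.
With repressor PurG bound, *sibF* is not transcribed.

OFF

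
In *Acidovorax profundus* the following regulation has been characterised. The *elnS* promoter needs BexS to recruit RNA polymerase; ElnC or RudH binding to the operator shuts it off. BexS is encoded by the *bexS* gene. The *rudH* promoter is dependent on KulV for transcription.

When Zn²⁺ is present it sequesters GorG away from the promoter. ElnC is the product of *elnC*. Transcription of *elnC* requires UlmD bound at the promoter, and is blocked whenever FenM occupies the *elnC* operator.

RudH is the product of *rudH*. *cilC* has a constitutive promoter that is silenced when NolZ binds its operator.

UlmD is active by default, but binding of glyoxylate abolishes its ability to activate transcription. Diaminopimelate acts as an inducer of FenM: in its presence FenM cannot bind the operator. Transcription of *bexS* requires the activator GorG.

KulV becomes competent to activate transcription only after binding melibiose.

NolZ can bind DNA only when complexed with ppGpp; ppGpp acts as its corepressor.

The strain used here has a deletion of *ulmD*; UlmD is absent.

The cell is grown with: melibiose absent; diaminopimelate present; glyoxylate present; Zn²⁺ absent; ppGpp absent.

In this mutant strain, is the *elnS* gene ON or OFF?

Zn²⁺ is absent, so GorG is active.
No repressor is bound and GorG is active, so *bexS* is transcribed.
So BexS is produced and active.
Diaminopimelate is present, so FenM is inactive.
UlmD is non-functional in this strain, so it has no effect.
Required activator UlmD is absent, so *elnC* is not transcribed.
So ElnC is not produced.
Melibiose is absent, so KulV is inactive.
Required activator KulV is absent, so *rudH* is not transcribed.
So RudH is not produced.
No repressor is bound and BexS is active, so *elnS* is transcribed.

ON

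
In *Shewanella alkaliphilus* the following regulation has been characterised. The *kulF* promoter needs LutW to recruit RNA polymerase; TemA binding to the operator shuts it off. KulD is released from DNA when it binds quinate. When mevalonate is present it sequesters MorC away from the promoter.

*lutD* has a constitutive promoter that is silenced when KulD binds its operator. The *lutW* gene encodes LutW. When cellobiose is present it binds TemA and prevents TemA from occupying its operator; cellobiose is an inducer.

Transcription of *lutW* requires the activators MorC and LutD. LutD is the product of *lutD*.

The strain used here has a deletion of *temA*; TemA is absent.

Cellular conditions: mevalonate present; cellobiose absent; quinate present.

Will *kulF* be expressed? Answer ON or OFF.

TemA is non-functional in this strain, so it has no effect.
Mevalonate is present, so MorC is inactive.
Quinate is present, so KulD is inactive.
With no repressor bound, *lutD* is transcribed.
So LutD is produced and active.
Required activator MorC is absent, so *lutW* is not transcribed.
So LutW is not produced.
Required activator LutW is absent, so *kulF* is not transcribed.

OFF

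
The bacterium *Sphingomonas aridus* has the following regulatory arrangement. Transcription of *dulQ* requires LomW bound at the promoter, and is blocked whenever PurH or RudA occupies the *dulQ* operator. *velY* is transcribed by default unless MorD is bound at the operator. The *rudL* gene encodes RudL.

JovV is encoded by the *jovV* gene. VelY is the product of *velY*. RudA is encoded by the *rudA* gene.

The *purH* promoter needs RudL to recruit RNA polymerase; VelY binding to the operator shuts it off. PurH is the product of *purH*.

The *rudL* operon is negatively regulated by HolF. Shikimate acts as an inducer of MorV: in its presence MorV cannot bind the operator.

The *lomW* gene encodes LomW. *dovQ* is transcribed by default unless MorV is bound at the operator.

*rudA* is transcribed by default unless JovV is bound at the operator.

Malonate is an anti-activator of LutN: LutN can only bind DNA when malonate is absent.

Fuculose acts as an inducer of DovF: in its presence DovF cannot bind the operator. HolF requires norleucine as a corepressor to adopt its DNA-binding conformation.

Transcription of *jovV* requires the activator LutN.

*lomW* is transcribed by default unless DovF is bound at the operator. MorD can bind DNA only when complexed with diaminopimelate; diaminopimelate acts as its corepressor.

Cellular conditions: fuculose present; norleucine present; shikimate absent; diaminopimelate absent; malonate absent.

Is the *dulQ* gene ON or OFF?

ON

Fuculose is present, so DovF is inactive.
With no repressor bound, *lomW* is transcribed.
So LomW is produced and active.
Norleucine is present, so HolF is active.
With repressor HolF bound, *rudL* is not transcribed.
So RudL is not produced.
Diaminopimelate is absent, so MorD is inactive.
With no repressor bound, *velY* is transcribed.
So VelY is produced and active.
With repressor VelY bound, *purH* is not transcribed.
So PurH is not produced.
Malonate is absent, so LutN is active.
No repressor is bound and LutN is active, so *jovV* is transcribed.
So JovV is produced and active.
With repressor JovV bound, *rudA* is not transcribed.
So RudA is not produced.
No repressor is bound and LomW is active, so *dulQ* is transcribed.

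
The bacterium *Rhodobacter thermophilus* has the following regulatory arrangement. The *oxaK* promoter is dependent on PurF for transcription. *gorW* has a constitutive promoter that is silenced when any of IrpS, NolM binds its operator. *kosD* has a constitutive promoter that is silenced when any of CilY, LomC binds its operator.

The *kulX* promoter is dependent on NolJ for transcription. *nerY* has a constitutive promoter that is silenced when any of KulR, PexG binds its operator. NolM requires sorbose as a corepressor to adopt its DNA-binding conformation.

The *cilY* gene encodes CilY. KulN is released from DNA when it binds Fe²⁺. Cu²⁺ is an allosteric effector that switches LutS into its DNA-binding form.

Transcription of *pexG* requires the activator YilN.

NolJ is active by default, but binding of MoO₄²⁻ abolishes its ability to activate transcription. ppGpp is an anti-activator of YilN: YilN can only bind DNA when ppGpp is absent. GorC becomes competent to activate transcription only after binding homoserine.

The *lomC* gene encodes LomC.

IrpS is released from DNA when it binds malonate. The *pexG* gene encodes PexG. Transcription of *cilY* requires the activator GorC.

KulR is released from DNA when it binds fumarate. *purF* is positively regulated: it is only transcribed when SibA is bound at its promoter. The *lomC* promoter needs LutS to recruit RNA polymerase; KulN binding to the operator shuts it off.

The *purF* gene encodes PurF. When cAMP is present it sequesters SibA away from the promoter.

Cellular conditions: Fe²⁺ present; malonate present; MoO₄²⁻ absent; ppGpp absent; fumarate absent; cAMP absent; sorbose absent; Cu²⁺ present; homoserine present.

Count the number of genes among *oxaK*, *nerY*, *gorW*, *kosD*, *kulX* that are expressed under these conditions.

cAMP is absent, so SibA is active.
No repressor is bound and SibA is active, so *purF* is transcribed.
So PurF is produced and active.
No repressor is bound and PurF is active, so *oxaK* is transcribed.
→ *oxaK* is ON.
Fumarate is absent, so KulR is active.
ppGpp is absent, so YilN is active.
No repressor is bound and YilN is active, so *pexG* is transcribed.
So PexG is produced and active.
With repressor KulR bound, *nerY* is not transcribed.
→ *nerY* is OFF.
Malonate is present, so IrpS is inactive.
Sorbose is absent, so NolM is inactive.
With no repressor bound, *gorW* is transcribed.
→ *gorW* is ON.
Homoserine is present, so GorC is active.
No repressor is bound and GorC is active, so *cilY* is transcribed.
So CilY is produced and active.
Fe²⁺ is present, so KulN is inactive.
Cu²⁺ is present, so LutS is active.
No repressor is bound and LutS is active, so *lomC* is transcribed.
So LomC is produced and active.
With repressor CilY bound, *kosD* is not transcribed.
→ *kosD* is OFF.
MoO₄²⁻ is absent, so NolJ is active.
No repressor is bound and NolJ is active, so *kulX* is transcribed.
→ *kulX* is ON.
3 of the 5 genes are transcribed.

3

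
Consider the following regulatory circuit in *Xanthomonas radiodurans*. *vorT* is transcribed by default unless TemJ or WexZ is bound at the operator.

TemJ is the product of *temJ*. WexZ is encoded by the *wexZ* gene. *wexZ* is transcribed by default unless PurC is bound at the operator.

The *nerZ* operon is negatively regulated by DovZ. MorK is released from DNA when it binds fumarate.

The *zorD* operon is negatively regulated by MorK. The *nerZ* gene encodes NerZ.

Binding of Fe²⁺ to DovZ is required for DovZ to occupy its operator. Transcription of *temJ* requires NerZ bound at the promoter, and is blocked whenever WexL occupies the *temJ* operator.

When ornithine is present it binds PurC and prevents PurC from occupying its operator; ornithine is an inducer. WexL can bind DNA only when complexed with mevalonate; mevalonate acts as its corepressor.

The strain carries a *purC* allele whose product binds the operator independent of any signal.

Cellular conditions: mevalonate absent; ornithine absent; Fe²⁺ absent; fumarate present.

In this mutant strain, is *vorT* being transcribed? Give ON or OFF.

Fe²⁺ is absent, so DovZ is inactive.
With no repressor bound, *nerZ* is transcribed.
So NerZ is produced and active.
Mevalonate is absent, so WexL is inactive.
No repressor is bound and NerZ is active, so *temJ* is transcribed.
So TemJ is produced and active.
PurC is constitutively active in this strain.
With repressor PurC bound, *wexZ* is not transcribed.
So WexZ is not produced.
With repressor TemJ bound, *vorT* is not transcribed.

OFF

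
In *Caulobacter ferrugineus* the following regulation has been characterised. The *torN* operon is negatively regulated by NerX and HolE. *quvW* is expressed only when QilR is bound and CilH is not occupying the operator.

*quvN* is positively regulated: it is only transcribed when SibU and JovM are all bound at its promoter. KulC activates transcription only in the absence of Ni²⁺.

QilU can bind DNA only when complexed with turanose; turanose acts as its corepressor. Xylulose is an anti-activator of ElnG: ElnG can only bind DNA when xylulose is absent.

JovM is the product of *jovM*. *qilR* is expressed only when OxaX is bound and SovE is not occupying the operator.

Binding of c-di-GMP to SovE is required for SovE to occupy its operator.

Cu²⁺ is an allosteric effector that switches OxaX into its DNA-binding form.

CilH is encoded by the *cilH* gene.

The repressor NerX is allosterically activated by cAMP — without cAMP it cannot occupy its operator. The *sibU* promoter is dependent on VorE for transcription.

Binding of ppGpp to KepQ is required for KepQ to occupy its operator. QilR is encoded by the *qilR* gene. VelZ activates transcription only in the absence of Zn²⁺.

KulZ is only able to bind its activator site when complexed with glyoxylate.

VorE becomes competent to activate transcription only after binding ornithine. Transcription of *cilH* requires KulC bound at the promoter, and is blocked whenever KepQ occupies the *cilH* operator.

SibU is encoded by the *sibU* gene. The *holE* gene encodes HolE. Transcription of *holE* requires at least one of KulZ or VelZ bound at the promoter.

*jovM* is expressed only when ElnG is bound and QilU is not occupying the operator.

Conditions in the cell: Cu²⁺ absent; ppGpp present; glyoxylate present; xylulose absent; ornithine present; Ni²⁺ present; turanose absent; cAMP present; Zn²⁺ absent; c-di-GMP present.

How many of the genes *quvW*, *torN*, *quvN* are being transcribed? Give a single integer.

c-di-GMP is present, so SovE is active.
Cu²⁺ is absent, so OxaX is inactive.
With repressor SovE bound, *qilR* is not transcribed.
So QilR is not produced.
ppGpp is present, so KepQ is active.
Ni²⁺ is present, so KulC is inactive.
With repressor KepQ bound, *cilH* is not transcribed.
So CilH is not produced.
Required activator QilR is absent, so *quvW* is not transcribed.
→ *quvW* is OFF.
cAMP is present, so NerX is active.
Glyoxylate is present, so KulZ is active.
Zn²⁺ is absent, so VelZ is active.
Activator KulZ is present, so *holE* is transcribed.
So HolE is produced and active.
With repressor NerX bound, *torN* is not transcribed.
→ *torN* is OFF.
Ornithine is present, so VorE is active.
No repressor is bound and VorE is active, so *sibU* is transcribed.
So SibU is produced and active.
Xylulose is absent, so ElnG is active.
Turanose is absent, so QilU is inactive.
No repressor is bound and ElnG is active, so *jovM* is transcribed.
So JovM is produced and active.
No repressor is bound and SibU and JovM are active, so *quvN* is transcribed.
→ *quvN* is ON.
1 of the 3 genes is transcribed.

1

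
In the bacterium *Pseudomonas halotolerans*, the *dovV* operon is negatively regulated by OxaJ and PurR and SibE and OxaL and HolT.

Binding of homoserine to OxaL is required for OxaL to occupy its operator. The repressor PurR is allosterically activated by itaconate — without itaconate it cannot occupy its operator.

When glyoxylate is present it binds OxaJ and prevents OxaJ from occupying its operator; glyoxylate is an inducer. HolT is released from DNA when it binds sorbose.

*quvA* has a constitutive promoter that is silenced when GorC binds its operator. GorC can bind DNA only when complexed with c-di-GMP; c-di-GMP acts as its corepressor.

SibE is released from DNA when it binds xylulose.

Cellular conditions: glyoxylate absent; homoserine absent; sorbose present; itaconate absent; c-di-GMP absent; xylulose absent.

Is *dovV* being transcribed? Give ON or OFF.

OFF

Glyoxylate is absent, so OxaJ is active.
Itaconate is absent, so PurR is inactive.
Xylulose is absent, so SibE is active.
Homoserine is absent, so OxaL is inactive.
Sorbose is present, so HolT is inactive.
With repressor OxaJ bound, *dovV* is not transcribed.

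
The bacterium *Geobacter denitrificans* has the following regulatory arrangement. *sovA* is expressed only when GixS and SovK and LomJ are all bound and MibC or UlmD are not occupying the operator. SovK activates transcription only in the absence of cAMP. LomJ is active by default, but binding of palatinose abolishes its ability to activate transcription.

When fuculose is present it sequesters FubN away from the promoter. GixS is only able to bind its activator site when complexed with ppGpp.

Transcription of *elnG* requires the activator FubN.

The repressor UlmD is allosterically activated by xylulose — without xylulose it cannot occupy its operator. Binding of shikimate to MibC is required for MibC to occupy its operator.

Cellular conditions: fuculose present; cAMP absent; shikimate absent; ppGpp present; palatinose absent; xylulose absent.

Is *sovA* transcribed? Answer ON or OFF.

ON

ppGpp is present, so GixS is active.
cAMP is absent, so SovK is active.
Shikimate is absent, so MibC is inactive.
Xylulose is absent, so UlmD is inactive.
Palatinose is absent, so LomJ is active.
No repressor is bound and GixS and SovK and LomJ are active, so *sovA* is transcribed.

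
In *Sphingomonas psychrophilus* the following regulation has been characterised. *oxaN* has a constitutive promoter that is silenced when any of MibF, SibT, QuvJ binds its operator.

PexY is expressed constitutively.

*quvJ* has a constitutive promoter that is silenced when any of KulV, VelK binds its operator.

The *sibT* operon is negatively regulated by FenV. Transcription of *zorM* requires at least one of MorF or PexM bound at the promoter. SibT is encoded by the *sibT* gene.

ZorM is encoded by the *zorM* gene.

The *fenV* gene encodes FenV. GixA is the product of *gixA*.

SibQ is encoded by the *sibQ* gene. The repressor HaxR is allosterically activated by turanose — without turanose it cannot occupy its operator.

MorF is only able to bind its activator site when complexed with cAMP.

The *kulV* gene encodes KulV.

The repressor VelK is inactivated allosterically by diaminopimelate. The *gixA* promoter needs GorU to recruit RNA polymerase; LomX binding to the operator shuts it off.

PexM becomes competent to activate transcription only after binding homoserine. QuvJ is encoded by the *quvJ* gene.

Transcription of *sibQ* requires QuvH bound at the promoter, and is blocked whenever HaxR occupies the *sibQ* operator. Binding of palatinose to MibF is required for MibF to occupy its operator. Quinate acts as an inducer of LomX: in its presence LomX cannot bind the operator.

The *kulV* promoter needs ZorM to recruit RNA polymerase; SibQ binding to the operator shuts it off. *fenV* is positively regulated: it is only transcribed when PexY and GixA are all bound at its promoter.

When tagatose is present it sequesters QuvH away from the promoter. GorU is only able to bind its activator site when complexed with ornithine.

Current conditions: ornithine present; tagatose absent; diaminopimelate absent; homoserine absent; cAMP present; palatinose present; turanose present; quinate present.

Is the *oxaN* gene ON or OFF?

OFF

Palatinose is present, so MibF is active.
PexY is produced constitutively and is active.
Quinate is present, so LomX is inactive.
Ornithine is present, so GorU is active.
No repressor is bound and GorU is active, so *gixA* is transcribed.
So GixA is produced and active.
No repressor is bound and PexY and GixA are active, so *fenV* is transcribed.
So FenV is produced and active.
With repressor FenV bound, *sibT* is not transcribed.
So SibT is not produced.
cAMP is present, so MorF is active.
Homoserine is absent, so PexM is inactive.
Activator MorF is present, so *zorM* is transcribed.
So ZorM is produced and active.
Turanose is present, so HaxR is active.
Tagatose is absent, so QuvH is active.
With repressor HaxR bound, *sibQ* is not transcribed.
So SibQ is not produced.
No repressor is bound and ZorM is active, so *kulV* is transcribed.
So KulV is produced and active.
Diaminopimelate is absent, so VelK is active.
With repressor KulV bound, *quvJ* is not transcribed.
So QuvJ is not produced.
With repressor MibF bound, *oxaN* is not transcribed.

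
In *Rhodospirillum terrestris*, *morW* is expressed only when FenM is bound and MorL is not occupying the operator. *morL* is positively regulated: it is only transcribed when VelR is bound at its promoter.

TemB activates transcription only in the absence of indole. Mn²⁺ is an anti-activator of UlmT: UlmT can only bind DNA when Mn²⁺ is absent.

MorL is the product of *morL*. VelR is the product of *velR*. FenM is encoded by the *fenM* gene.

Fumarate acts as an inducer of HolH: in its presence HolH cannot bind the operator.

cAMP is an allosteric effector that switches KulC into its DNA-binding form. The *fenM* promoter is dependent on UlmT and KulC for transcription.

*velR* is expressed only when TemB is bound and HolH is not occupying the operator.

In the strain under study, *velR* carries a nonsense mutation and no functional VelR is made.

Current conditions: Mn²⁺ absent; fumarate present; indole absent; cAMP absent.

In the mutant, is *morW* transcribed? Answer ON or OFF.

VelR is non-functional in this strain, so it has no effect.
Required activator VelR is absent, so *morL* is not transcribed.
So MorL is not produced.
Mn²⁺ is absent, so UlmT is active.
cAMP is absent, so KulC is inactive.
Required activator KulC is absent, so *fenM* is not transcribed.
So FenM is not produced.
Required activator FenM is absent, so *morW* is not transcribed.

OFF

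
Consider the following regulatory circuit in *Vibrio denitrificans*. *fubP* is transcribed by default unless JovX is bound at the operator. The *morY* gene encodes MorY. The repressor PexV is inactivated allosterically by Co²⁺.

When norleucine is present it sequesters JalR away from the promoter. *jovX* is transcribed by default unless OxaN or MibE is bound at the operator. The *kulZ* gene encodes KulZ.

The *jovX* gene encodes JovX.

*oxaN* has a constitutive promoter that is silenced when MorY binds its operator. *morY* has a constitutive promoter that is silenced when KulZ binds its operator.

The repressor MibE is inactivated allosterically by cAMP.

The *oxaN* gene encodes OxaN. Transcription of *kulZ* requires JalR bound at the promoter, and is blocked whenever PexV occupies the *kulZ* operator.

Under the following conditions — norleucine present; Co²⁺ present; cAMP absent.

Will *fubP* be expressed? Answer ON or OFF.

ON

Co²⁺ is present, so PexV is inactive.
Norleucine is present, so JalR is inactive.
Required activator JalR is absent, so *kulZ* is not transcribed.
So KulZ is not produced.
With no repressor bound, *morY* is transcribed.
So MorY is produced and active.
With repressor MorY bound, *oxaN* is not transcribed.
So OxaN is not produced.
cAMP is absent, so MibE is active.
With repressor MibE bound, *jovX* is not transcribed.
So JovX is not produced.
With no repressor bound, *fubP* is transcribed.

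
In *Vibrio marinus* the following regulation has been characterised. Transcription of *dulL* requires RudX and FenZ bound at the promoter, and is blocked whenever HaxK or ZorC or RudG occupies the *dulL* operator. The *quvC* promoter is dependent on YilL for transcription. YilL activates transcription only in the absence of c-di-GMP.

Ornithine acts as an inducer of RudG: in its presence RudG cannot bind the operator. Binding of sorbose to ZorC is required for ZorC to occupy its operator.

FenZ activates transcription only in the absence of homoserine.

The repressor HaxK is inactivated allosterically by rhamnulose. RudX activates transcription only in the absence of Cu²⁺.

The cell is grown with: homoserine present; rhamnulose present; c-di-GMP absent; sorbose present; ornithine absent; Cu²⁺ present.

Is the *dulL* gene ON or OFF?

OFF

Cu²⁺ is present, so RudX is inactive.
Homoserine is present, so FenZ is inactive.
Rhamnulose is present, so HaxK is inactive.
Sorbose is present, so ZorC is active.
Ornithine is absent, so RudG is active.
With repressor ZorC bound, *dulL* is not transcribed.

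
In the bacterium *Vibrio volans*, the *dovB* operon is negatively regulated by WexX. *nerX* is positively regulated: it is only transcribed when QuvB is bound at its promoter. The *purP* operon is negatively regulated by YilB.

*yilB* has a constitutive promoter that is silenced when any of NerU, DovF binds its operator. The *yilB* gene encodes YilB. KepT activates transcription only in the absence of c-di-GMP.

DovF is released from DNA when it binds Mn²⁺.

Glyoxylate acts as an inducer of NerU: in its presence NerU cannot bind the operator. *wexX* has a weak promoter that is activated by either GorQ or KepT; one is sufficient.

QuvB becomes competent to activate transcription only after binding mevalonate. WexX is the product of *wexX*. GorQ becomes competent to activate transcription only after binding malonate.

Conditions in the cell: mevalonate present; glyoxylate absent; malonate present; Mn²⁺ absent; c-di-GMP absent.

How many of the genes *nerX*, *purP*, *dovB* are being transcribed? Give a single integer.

2

Mevalonate is present, so QuvB is active.
No repressor is bound and QuvB is active, so *nerX* is transcribed.
→ *nerX* is ON.
Glyoxylate is absent, so NerU is active.
Mn²⁺ is absent, so DovF is active.
With repressor NerU bound, *yilB* is not transcribed.
So YilB is not produced.
With no repressor bound, *purP* is transcribed.
→ *purP* is ON.
Malonate is present, so GorQ is active.
c-di-GMP is absent, so KepT is active.
Activator GorQ is present, so *wexX* is transcribed.
So WexX is produced and active.
With repressor WexX bound, *dovB* is not transcribed.
→ *dovB* is OFF.
2 of the 3 genes are transcribed.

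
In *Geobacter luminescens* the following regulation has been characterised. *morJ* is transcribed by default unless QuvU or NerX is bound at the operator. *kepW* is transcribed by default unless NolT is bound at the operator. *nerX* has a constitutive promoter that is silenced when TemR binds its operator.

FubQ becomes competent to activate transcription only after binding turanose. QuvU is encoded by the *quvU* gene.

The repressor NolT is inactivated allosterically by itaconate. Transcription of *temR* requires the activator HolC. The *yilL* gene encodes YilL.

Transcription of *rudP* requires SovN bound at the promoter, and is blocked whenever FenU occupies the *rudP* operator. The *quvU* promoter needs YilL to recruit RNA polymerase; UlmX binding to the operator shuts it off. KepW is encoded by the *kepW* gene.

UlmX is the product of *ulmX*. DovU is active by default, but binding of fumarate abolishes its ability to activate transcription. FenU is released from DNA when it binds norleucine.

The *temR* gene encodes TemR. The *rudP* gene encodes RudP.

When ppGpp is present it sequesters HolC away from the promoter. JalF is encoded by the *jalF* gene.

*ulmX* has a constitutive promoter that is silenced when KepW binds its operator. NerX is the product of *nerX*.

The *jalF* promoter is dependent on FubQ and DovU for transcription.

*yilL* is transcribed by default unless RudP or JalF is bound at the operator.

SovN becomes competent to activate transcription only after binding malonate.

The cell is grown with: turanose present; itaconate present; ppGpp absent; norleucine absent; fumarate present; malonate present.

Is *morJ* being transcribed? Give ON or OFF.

OFF

Malonate is present, so SovN is active.
Norleucine is absent, so FenU is active.
With repressor FenU bound, *rudP* is not transcribed.
So RudP is not produced.
Turanose is present, so FubQ is active.
Fumarate is present, so DovU is inactive.
Required activator DovU is absent, so *jalF* is not transcribed.
So JalF is not produced.
With no repressor bound, *yilL* is transcribed.
So YilL is produced and active.
Itaconate is present, so NolT is inactive.
With no repressor bound, *kepW* is transcribed.
So KepW is produced and active.
With repressor KepW bound, *ulmX* is not transcribed.
So UlmX is not produced.
No repressor is bound and YilL is active, so *quvU* is transcribed.
So QuvU is produced and active.
ppGpp is absent, so HolC is active.
No repressor is bound and HolC is active, so *temR* is transcribed.
So TemR is produced and active.
With repressor TemR bound, *nerX* is not transcribed.
So NerX is not produced.
With repressor QuvU bound, *morJ* is not transcribed.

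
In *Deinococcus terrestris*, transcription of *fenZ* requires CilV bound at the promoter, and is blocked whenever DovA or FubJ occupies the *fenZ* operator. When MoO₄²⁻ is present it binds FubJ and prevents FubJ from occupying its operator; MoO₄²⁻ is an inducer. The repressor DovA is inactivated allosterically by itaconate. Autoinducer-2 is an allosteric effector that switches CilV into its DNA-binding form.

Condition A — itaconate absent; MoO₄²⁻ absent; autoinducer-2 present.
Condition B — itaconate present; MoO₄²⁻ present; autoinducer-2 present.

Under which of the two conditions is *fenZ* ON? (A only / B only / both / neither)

Condition A:
Itaconate is absent, so DovA is active.
MoO₄²⁻ is absent, so FubJ is active.
Autoinducer-2 is present, so CilV is active.
With repressor DovA bound, *fenZ* is not transcribed.
→ *fenZ* is OFF in A.
Condition B:
Itaconate is present, so DovA is inactive.
MoO₄²⁻ is present, so FubJ is inactive.
Autoinducer-2 is present, so CilV is active.
No repressor is bound and CilV is active, so *fenZ* is transcribed.
→ *fenZ* is ON in B.

B only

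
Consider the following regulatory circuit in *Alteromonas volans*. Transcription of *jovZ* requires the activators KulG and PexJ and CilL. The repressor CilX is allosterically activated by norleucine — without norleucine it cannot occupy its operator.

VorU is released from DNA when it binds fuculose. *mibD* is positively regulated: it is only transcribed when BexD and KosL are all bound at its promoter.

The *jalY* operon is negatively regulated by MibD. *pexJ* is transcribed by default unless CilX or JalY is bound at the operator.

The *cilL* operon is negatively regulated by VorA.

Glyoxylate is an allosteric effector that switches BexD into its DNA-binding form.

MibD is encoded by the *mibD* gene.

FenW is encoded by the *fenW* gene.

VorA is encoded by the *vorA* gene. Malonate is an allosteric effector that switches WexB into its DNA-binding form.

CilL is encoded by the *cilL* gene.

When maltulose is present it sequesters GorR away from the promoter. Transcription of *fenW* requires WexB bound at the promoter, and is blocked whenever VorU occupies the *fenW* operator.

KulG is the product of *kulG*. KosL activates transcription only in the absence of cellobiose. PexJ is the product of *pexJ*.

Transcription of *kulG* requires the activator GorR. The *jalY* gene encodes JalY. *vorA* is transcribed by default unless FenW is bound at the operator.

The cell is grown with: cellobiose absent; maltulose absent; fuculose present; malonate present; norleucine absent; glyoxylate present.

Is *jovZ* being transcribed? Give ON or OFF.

ON

Maltulose is absent, so GorR is active.
No repressor is bound and GorR is active, so *kulG* is transcribed.
So KulG is produced and active.
Norleucine is absent, so CilX is inactive.
Glyoxylate is present, so BexD is active.
Cellobiose is absent, so KosL is active.
No repressor is bound and BexD and KosL are active, so *mibD* is transcribed.
So MibD is produced and active.
With repressor MibD bound, *jalY* is not transcribed.
So JalY is not produced.
With no repressor bound, *pexJ* is transcribed.
So PexJ is produced and active.
Malonate is present, so WexB is active.
Fuculose is present, so VorU is inactive.
No repressor is bound and WexB is active, so *fenW* is transcribed.
So FenW is produced and active.
With repressor FenW bound, *vorA* is not transcribed.
So VorA is not produced.
With no repressor bound, *cilL* is transcribed.
So CilL is produced and active.
No repressor is bound and KulG and PexJ and CilL are active, so *jovZ* is transcribed.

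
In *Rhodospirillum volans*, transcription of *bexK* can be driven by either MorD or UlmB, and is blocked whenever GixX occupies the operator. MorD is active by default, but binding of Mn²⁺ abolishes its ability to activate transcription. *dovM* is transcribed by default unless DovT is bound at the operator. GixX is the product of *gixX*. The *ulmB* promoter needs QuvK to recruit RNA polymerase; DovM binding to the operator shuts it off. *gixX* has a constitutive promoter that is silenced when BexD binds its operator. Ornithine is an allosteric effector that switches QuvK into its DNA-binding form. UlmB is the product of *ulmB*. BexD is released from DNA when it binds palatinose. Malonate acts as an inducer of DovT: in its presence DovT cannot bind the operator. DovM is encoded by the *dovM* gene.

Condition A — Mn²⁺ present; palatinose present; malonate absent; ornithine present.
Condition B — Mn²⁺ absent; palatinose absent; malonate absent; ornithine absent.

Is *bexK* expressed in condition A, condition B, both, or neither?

Condition A:
Mn²⁺ is present, so MorD is inactive.
Palatinose is present, so BexD is inactive.
With no repressor bound, *gixX* is transcribed.
So GixX is produced and active.
Malonate is absent, so DovT is active.
With repressor DovT bound, *dovM* is not transcribed.
So DovM is not produced.
Ornithine is present, so QuvK is active.
No repressor is bound and QuvK is active, so *ulmB* is transcribed.
So UlmB is produced and active.
With repressor GixX bound, *bexK* is not transcribed.
→ *bexK* is OFF in A.
Condition B:
Mn²⁺ is absent, so MorD is active.
Palatinose is absent, so BexD is active.
With repressor BexD bound, *gixX* is not transcribed.
So GixX is not produced.
Malonate is absent, so DovT is active.
With repressor DovT bound, *dovM* is not transcribed.
So DovM is not produced.
Ornithine is absent, so QuvK is inactive.
Required activator QuvK is absent, so *ulmB* is not transcribed.
So UlmB is not produced.
Activator MorD is present, so *bexK* is transcribed.
→ *bexK* is ON in B.

B only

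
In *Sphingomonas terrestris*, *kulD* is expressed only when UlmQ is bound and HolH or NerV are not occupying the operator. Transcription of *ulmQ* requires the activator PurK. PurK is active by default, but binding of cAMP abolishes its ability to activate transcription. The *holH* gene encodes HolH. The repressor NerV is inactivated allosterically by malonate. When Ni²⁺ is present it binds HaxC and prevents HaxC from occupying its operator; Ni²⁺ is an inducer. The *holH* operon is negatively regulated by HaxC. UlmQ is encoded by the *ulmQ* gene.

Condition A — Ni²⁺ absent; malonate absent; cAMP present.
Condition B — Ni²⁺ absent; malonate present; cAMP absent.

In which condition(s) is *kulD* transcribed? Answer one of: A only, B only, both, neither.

Condition A:
Ni²⁺ is absent, so HaxC is active.
With repressor HaxC bound, *holH* is not transcribed.
So HolH is not produced.
Malonate is absent, so NerV is active.
cAMP is present, so PurK is inactive.
Required activator PurK is absent, so *ulmQ* is not transcribed.
So UlmQ is not produced.
With repressor NerV bound, *kulD* is not transcribed.
→ *kulD* is OFF in A.
Condition B:
Ni²⁺ is absent, so HaxC is active.
With repressor HaxC bound, *holH* is not transcribed.
So HolH is not produced.
Malonate is present, so NerV is inactive.
cAMP is absent, so PurK is active.
No repressor is bound and PurK is active, so *ulmQ* is transcribed.
So UlmQ is produced and active.
No repressor is bound and UlmQ is active, so *kulD* is transcribed.
→ *kulD* is ON in B.

B only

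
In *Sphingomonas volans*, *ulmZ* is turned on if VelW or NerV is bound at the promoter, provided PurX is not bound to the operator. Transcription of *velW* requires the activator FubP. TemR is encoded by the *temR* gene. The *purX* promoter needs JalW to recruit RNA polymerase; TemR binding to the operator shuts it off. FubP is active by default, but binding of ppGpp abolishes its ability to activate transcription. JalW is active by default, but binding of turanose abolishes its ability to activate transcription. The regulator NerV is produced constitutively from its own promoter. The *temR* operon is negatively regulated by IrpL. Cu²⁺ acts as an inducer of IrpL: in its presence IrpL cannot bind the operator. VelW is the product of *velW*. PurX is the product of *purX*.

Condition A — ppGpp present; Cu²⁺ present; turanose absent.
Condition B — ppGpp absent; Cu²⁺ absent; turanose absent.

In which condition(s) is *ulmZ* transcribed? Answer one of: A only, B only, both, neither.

Condition A:
ppGpp is present, so FubP is inactive.
Required activator FubP is absent, so *velW* is not transcribed.
So VelW is not produced.
NerV is produced constitutively and is active.
Cu²⁺ is present, so IrpL is inactive.
With no repressor bound, *temR* is transcribed.
So TemR is produced and active.
Turanose is absent, so JalW is active.
With repressor TemR bound, *purX* is not transcribed.
So PurX is not produced.
Activator NerV is present, so *ulmZ* is transcribed.
→ *ulmZ* is ON in A.
Condition B:
ppGpp is absent, so FubP is active.
No repressor is bound and FubP is active, so *velW* is transcribed.
So VelW is produced and active.
NerV is produced constitutively and is active.
Cu²⁺ is absent, so IrpL is active.
With repressor IrpL bound, *temR* is not transcribed.
So TemR is not produced.
Turanose is absent, so JalW is active.
No repressor is bound and JalW is active, so *purX* is transcribed.
So PurX is produced and active.
With repressor PurX bound, *ulmZ* is not transcribed.
→ *ulmZ* is OFF in B.

A only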